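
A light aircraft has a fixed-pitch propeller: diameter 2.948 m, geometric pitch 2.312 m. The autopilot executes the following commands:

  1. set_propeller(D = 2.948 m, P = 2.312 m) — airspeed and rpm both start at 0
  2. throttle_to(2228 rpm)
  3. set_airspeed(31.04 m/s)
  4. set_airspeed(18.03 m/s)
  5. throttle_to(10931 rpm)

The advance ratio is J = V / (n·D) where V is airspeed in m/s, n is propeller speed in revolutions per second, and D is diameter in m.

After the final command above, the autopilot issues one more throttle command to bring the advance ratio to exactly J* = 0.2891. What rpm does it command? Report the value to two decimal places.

set_propeller: D = 2.948 m, P = 2.312 m (p = P/D = 0.784261); state ← (V=0, rpm=0)
throttle_to(2228): rpm ← 2228
set_airspeed(31.04): V ← 31.04 m/s
set_airspeed(18.03): V ← 18.03 m/s
throttle_to(10931): rpm ← 10931
final state: V = 18.03 m/s, rpm = 10931 → n = rpm/60 = 182.183333 rev/s
target J* = 0.2891; solve J* = V/(n·D) for n: n = V/(J*·D) = 18.03/(0.2891 × 2.948) = 21.155347 rev/s
rpm = 60·n = 1269.320828

rpm = 1269.32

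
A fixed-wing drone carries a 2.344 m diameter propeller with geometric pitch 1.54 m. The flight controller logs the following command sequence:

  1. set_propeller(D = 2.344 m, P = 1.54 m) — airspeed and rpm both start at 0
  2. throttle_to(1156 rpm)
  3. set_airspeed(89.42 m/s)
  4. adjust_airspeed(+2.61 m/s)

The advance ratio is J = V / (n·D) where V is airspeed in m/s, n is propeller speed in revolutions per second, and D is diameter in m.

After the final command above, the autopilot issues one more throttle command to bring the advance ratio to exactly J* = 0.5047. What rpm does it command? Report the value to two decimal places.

set_propeller: D = 2.344 m, P = 1.54 m (p = P/D = 0.656997); state ← (V=0, rpm=0)
throttle_to(1156): rpm ← 1156
set_airspeed(89.42): V ← 89.42 m/s
adjust_airspeed(+2.61): V ← 89.42 +2.61 = 92.03 m/s
final state: V = 92.03 m/s, rpm = 1156 → n = rpm/60 = 19.266667 rev/s
target J* = 0.5047; solve J* = V/(n·D) for n: n = V/(J*·D) = 92.03/(0.5047 × 2.344) = 77.792640 rev/s
rpm = 60·n = 4667.558398

rpm = 4667.56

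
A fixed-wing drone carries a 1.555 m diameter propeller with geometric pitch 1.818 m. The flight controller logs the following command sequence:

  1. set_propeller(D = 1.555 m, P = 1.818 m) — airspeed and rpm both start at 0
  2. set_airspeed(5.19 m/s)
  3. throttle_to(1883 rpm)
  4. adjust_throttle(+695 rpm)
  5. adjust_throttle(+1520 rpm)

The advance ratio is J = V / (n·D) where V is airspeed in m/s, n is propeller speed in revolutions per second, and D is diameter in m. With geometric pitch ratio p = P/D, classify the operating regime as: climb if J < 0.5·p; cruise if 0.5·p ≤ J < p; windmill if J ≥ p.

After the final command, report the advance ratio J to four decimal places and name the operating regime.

set_propeller: D = 1.555 m, P = 1.818 m (p = P/D = 1.169132); state ← (V=0, rpm=0)
set_airspeed(5.19): V ← 5.19 m/s
throttle_to(1883): rpm ← 1883
adjust_throttle(+695): rpm ← 1883 +695 = 2578
adjust_throttle(+1520): rpm ← 2578 +1520 = 4098
final state: V = 5.19 m/s, rpm = 4098 → n = rpm/60 = 68.300000 rev/s
J = V / (n·D) = 5.19 / (68.300000 × 1.555) = 0.048867
regime bands: climb J<0.5846 | cruise [0.5846, 1.1691) | windmill J≥1.1691
J = 0.0489 → climb

J = 0.0489, regime = climb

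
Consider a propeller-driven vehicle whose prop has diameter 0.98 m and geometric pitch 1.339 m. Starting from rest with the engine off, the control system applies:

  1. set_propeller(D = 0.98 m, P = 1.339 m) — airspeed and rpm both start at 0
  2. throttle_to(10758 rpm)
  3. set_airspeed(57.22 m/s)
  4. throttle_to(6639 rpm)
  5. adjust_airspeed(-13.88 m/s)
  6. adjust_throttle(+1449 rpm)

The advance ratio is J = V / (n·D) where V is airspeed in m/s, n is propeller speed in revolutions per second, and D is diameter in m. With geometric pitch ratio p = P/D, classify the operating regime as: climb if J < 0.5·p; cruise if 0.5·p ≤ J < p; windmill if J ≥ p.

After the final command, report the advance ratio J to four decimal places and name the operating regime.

J = 0.3281, regime = climb

set_propeller: D = 0.98 m, P = 1.339 m (p = P/D = 1.366327); state ← (V=0, rpm=0)
throttle_to(10758): rpm ← 10758
set_airspeed(57.22): V ← 57.22 m/s
throttle_to(6639): rpm ← 6639
adjust_airspeed(-13.88): V ← 57.22 -13.88 = 43.34 m/s
adjust_throttle(+1449): rpm ← 6639 +1449 = 8088
final state: V = 43.34 m/s, rpm = 8088 → n = rpm/60 = 134.800000 rev/s
J = V / (n·D) = 43.34 / (134.800000 × 0.98) = 0.328075
regime bands: climb J<0.6832 | cruise [0.6832, 1.3663) | windmill J≥1.3663
J = 0.3281 → climb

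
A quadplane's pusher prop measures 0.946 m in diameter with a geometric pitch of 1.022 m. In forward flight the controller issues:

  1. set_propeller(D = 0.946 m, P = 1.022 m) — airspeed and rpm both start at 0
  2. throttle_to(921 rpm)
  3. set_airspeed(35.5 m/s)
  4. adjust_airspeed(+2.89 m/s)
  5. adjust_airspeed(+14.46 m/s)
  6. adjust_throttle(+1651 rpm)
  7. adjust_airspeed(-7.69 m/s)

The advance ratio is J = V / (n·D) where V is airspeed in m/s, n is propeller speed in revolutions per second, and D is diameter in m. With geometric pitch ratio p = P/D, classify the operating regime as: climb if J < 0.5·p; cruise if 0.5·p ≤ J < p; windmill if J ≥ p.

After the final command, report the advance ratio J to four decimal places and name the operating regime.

J = 1.1136, regime = windmill

set_propeller: D = 0.946 m, P = 1.022 m (p = P/D = 1.080338); state ← (V=0, rpm=0)
throttle_to(921): rpm ← 921
set_airspeed(35.5): V ← 35.5 m/s
adjust_airspeed(+2.89): V ← 35.5 +2.89 = 38.39 m/s
adjust_airspeed(+14.46): V ← 38.39 +14.46 = 52.85 m/s
adjust_throttle(+1651): rpm ← 921 +1651 = 2572
adjust_airspeed(-7.69): V ← 52.85 -7.69 = 45.16 m/s
final state: V = 45.16 m/s, rpm = 2572 → n = rpm/60 = 42.866667 rev/s
J = V / (n·D) = 45.16 / (42.866667 × 0.946) = 1.113636
regime bands: climb J<0.5402 | cruise [0.5402, 1.0803) | windmill J≥1.0803
J = 1.1136 → windmill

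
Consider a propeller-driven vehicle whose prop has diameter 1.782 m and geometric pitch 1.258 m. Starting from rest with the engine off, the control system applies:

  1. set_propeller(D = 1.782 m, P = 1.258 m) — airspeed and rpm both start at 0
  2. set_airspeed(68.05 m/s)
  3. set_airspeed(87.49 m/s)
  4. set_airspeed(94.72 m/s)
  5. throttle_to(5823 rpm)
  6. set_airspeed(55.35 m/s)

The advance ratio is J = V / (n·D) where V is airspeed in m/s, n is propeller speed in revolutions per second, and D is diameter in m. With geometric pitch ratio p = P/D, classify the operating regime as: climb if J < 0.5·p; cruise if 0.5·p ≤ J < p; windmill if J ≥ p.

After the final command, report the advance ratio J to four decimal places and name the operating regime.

J = 0.3200, regime = climb

set_propeller: D = 1.782 m, P = 1.258 m (p = P/D = 0.705948); state ← (V=0, rpm=0)
set_airspeed(68.05): V ← 68.05 m/s
set_airspeed(87.49): V ← 87.49 m/s
set_airspeed(94.72): V ← 94.72 m/s
throttle_to(5823): rpm ← 5823
set_airspeed(55.35): V ← 55.35 m/s
final state: V = 55.35 m/s, rpm = 5823 → n = rpm/60 = 97.050000 rev/s
J = V / (n·D) = 55.35 / (97.050000 × 1.782) = 0.320047
regime bands: climb J<0.3530 | cruise [0.3530, 0.7059) | windmill J≥0.7059
J = 0.3200 → climb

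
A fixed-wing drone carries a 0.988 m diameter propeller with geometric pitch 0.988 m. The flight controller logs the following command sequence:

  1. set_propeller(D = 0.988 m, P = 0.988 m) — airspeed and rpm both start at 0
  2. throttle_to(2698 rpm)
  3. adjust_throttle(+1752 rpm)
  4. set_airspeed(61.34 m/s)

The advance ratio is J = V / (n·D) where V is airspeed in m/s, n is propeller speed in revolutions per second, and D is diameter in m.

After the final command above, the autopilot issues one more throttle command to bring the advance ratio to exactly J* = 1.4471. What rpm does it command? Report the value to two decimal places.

rpm = 2574.18

set_propeller: D = 0.988 m, P = 0.988 m (p = P/D = 1.000000); state ← (V=0, rpm=0)
throttle_to(2698): rpm ← 2698
adjust_throttle(+1752): rpm ← 2698 +1752 = 4450
set_airspeed(61.34): V ← 61.34 m/s
final state: V = 61.34 m/s, rpm = 4450 → n = rpm/60 = 74.166667 rev/s
target J* = 1.4471; solve J* = V/(n·D) for n: n = V/(J*·D) = 61.34/(1.4471 × 0.988) = 42.903061 rev/s
rpm = 60·n = 2574.183688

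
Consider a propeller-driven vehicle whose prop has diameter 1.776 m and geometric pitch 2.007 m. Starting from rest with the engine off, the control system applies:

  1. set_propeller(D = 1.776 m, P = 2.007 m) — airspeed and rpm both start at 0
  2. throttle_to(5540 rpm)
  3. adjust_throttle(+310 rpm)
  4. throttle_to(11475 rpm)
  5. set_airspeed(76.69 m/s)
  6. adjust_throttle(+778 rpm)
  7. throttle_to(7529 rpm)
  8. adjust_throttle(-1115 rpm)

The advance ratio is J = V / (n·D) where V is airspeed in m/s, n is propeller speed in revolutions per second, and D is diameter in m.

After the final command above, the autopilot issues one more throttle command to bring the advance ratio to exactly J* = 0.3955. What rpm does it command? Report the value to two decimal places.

rpm = 6550.89

set_propeller: D = 1.776 m, P = 2.007 m (p = P/D = 1.130068); state ← (V=0, rpm=0)
throttle_to(5540): rpm ← 5540
adjust_throttle(+310): rpm ← 5540 +310 = 5850
throttle_to(11475): rpm ← 11475
set_airspeed(76.69): V ← 76.69 m/s
adjust_throttle(+778): rpm ← 11475 +778 = 12253
throttle_to(7529): rpm ← 7529
adjust_throttle(-1115): rpm ← 7529 -1115 = 6414
final state: V = 76.69 m/s, rpm = 6414 → n = rpm/60 = 106.900000 rev/s
target J* = 0.3955; solve J* = V/(n·D) for n: n = V/(J*·D) = 76.69/(0.3955 × 1.776) = 109.181558 rev/s
rpm = 60·n = 6550.893498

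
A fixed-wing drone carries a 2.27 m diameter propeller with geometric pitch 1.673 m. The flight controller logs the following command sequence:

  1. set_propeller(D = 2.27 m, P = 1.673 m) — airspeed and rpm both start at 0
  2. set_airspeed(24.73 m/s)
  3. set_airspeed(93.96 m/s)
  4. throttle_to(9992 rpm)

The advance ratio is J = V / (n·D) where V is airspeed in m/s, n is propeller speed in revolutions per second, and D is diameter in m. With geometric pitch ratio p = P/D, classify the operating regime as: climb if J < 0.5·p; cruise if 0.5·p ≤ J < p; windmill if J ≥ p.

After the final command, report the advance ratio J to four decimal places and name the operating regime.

set_propeller: D = 2.27 m, P = 1.673 m (p = P/D = 0.737004); state ← (V=0, rpm=0)
set_airspeed(24.73): V ← 24.73 m/s
set_airspeed(93.96): V ← 93.96 m/s
throttle_to(9992): rpm ← 9992
final state: V = 93.96 m/s, rpm = 9992 → n = rpm/60 = 166.533333 rev/s
J = V / (n·D) = 93.96 / (166.533333 × 2.27) = 0.248551
regime bands: climb J<0.3685 | cruise [0.3685, 0.7370) | windmill J≥0.7370
J = 0.2486 → climb

J = 0.2486, regime = climb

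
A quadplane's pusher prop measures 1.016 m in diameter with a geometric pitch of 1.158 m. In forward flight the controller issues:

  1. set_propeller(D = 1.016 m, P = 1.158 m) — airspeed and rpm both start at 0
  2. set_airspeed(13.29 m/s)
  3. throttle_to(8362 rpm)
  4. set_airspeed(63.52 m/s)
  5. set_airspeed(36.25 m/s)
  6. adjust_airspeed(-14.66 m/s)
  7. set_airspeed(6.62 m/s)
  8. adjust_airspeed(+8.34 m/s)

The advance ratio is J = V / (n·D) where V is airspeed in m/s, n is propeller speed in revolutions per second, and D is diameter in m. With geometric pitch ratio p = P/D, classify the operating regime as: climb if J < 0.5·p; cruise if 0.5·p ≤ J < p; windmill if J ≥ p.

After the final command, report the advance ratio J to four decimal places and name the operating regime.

J = 0.1057, regime = climb

set_propeller: D = 1.016 m, P = 1.158 m (p = P/D = 1.139764); state ← (V=0, rpm=0)
set_airspeed(13.29): V ← 13.29 m/s
throttle_to(8362): rpm ← 8362
set_airspeed(63.52): V ← 63.52 m/s
set_airspeed(36.25): V ← 36.25 m/s
adjust_airspeed(-14.66): V ← 36.25 -14.66 = 21.59 m/s
set_airspeed(6.62): V ← 6.62 m/s
adjust_airspeed(+8.34): V ← 6.62 +8.34 = 14.96 m/s
final state: V = 14.96 m/s, rpm = 8362 → n = rpm/60 = 139.366667 rev/s
J = V / (n·D) = 14.96 / (139.366667 × 1.016) = 0.105652
regime bands: climb J<0.5699 | cruise [0.5699, 1.1398) | windmill J≥1.1398
J = 0.1057 → climb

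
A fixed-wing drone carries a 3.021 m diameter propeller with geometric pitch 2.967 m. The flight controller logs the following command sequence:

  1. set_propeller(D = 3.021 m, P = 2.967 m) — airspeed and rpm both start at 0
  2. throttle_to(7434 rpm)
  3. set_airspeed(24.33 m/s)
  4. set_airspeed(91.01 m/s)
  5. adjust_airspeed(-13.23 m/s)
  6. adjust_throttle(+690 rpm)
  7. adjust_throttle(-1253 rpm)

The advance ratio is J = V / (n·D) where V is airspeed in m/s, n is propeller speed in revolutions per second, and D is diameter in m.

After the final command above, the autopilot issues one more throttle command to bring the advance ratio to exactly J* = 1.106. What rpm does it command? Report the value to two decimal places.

rpm = 1396.73

set_propeller: D = 3.021 m, P = 2.967 m (p = P/D = 0.982125); state ← (V=0, rpm=0)
throttle_to(7434): rpm ← 7434
set_airspeed(24.33): V ← 24.33 m/s
set_airspeed(91.01): V ← 91.01 m/s
adjust_airspeed(-13.23): V ← 91.01 -13.23 = 77.78 m/s
adjust_throttle(+690): rpm ← 7434 +690 = 8124
adjust_throttle(-1253): rpm ← 8124 -1253 = 6871
final state: V = 77.78 m/s, rpm = 6871 → n = rpm/60 = 114.516667 rev/s
target J* = 1.106; solve J* = V/(n·D) for n: n = V/(J*·D) = 77.78/(1.106 × 3.021) = 23.278880 rev/s
rpm = 60·n = 1396.732816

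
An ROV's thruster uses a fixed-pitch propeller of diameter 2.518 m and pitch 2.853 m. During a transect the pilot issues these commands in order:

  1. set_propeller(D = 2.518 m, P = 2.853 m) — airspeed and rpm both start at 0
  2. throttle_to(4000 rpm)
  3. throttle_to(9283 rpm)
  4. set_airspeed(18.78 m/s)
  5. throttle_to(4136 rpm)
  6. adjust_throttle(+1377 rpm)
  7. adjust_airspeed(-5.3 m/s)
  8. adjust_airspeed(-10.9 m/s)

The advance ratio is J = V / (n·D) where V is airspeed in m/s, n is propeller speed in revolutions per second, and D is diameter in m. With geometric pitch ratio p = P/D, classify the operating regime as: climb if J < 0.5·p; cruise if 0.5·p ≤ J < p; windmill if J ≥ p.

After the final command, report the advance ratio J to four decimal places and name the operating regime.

set_propeller: D = 2.518 m, P = 2.853 m (p = P/D = 1.133042); state ← (V=0, rpm=0)
throttle_to(4000): rpm ← 4000
throttle_to(9283): rpm ← 9283
set_airspeed(18.78): V ← 18.78 m/s
throttle_to(4136): rpm ← 4136
adjust_throttle(+1377): rpm ← 4136 +1377 = 5513
adjust_airspeed(-5.3): V ← 18.78 -5.3 = 13.48 m/s
adjust_airspeed(-10.9): V ← 13.48 -10.9 = 2.58 m/s
final state: V = 2.58 m/s, rpm = 5513 → n = rpm/60 = 91.883333 rev/s
J = V / (n·D) = 2.58 / (91.883333 × 2.518) = 0.011151
regime bands: climb J<0.5665 | cruise [0.5665, 1.1330) | windmill J≥1.1330
J = 0.0112 → climb

J = 0.0112, regime = climb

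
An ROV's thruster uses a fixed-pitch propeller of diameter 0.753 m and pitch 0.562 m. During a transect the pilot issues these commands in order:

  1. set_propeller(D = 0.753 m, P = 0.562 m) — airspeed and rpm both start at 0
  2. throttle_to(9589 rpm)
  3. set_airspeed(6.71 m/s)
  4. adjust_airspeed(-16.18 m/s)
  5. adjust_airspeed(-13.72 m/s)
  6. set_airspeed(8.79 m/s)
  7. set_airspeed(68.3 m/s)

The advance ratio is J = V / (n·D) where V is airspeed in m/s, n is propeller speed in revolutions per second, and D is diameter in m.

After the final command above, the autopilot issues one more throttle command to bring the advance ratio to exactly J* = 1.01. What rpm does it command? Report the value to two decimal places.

rpm = 5388.35

set_propeller: D = 0.753 m, P = 0.562 m (p = P/D = 0.746348); state ← (V=0, rpm=0)
throttle_to(9589): rpm ← 9589
set_airspeed(6.71): V ← 6.71 m/s
adjust_airspeed(-16.18): V ← 6.71 -16.18 = -9.47 m/s
adjust_airspeed(-13.72): V ← -9.47 -13.72 = -23.19 m/s
set_airspeed(8.79): V ← 8.79 m/s
set_airspeed(68.3): V ← 68.3 m/s
final state: V = 68.3 m/s, rpm = 9589 → n = rpm/60 = 159.816667 rev/s
target J* = 1.01; solve J* = V/(n·D) for n: n = V/(J*·D) = 68.3/(1.01 × 0.753) = 89.805793 rev/s
rpm = 60·n = 5388.347600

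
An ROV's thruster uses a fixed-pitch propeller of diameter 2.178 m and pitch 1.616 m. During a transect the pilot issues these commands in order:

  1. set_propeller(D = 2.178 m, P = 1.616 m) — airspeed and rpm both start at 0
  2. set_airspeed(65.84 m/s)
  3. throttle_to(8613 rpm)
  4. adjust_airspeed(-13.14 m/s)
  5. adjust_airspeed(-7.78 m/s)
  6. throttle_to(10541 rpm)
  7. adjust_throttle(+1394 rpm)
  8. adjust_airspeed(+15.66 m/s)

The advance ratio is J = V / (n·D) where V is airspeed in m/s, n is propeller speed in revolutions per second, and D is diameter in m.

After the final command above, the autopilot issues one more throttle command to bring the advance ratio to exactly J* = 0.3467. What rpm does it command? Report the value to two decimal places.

rpm = 4813.59

set_propeller: D = 2.178 m, P = 1.616 m (p = P/D = 0.741965); state ← (V=0, rpm=0)
set_airspeed(65.84): V ← 65.84 m/s
throttle_to(8613): rpm ← 8613
adjust_airspeed(-13.14): V ← 65.84 -13.14 = 52.7 m/s
adjust_airspeed(-7.78): V ← 52.7 -7.78 = 44.92 m/s
throttle_to(10541): rpm ← 10541
adjust_throttle(+1394): rpm ← 10541 +1394 = 11935
adjust_airspeed(+15.66): V ← 44.92 +15.66 = 60.58 m/s
final state: V = 60.58 m/s, rpm = 11935 → n = rpm/60 = 198.916667 rev/s
target J* = 0.3467; solve J* = V/(n·D) for n: n = V/(J*·D) = 60.58/(0.3467 × 2.178) = 80.226446 rev/s
rpm = 60·n = 4813.586742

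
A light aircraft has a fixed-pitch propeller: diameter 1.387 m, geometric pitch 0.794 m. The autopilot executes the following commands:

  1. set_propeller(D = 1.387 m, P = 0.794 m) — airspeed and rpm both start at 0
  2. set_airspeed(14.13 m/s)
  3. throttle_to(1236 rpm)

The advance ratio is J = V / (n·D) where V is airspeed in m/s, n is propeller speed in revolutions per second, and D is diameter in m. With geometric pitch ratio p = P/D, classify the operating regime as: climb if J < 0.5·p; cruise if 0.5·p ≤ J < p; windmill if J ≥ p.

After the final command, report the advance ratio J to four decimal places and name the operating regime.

set_propeller: D = 1.387 m, P = 0.794 m (p = P/D = 0.572459); state ← (V=0, rpm=0)
set_airspeed(14.13): V ← 14.13 m/s
throttle_to(1236): rpm ← 1236
final state: V = 14.13 m/s, rpm = 1236 → n = rpm/60 = 20.600000 rev/s
J = V / (n·D) = 14.13 / (20.600000 × 1.387) = 0.494537
regime bands: climb J<0.2862 | cruise [0.2862, 0.5725) | windmill J≥0.5725
J = 0.4945 → cruise

J = 0.4945, regime = cruise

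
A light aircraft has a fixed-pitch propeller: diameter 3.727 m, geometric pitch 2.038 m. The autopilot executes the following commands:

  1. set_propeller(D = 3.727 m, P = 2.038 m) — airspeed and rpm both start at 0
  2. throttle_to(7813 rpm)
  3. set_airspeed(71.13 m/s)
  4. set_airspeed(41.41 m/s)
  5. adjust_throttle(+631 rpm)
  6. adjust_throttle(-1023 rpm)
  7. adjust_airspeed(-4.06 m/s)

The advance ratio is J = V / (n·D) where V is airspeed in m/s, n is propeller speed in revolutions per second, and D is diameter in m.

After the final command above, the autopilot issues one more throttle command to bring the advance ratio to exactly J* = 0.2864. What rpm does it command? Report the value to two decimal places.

set_propeller: D = 3.727 m, P = 2.038 m (p = P/D = 0.546820); state ← (V=0, rpm=0)
throttle_to(7813): rpm ← 7813
set_airspeed(71.13): V ← 71.13 m/s
set_airspeed(41.41): V ← 41.41 m/s
adjust_throttle(+631): rpm ← 7813 +631 = 8444
adjust_throttle(-1023): rpm ← 8444 -1023 = 7421
adjust_airspeed(-4.06): V ← 41.41 -4.06 = 37.35 m/s
final state: V = 37.35 m/s, rpm = 7421 → n = rpm/60 = 123.683333 rev/s
target J* = 0.2864; solve J* = V/(n·D) for n: n = V/(J*·D) = 37.35/(0.2864 × 3.727) = 34.991149 rev/s
rpm = 60·n = 2099.468921

rpm = 2099.47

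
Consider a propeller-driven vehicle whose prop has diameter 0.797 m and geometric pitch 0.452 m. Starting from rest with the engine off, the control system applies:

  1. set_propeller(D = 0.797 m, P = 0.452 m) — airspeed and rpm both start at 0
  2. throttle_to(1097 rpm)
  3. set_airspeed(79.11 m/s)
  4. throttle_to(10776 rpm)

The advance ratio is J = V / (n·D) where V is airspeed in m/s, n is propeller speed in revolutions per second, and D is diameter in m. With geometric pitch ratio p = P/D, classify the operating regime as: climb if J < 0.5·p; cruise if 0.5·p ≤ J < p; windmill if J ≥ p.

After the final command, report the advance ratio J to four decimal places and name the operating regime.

J = 0.5527, regime = cruise

set_propeller: D = 0.797 m, P = 0.452 m (p = P/D = 0.567127); state ← (V=0, rpm=0)
throttle_to(1097): rpm ← 1097
set_airspeed(79.11): V ← 79.11 m/s
throttle_to(10776): rpm ← 10776
final state: V = 79.11 m/s, rpm = 10776 → n = rpm/60 = 179.600000 rev/s
J = V / (n·D) = 79.11 / (179.600000 × 0.797) = 0.552671
regime bands: climb J<0.2836 | cruise [0.2836, 0.5671) | windmill J≥0.5671
J = 0.5527 → cruise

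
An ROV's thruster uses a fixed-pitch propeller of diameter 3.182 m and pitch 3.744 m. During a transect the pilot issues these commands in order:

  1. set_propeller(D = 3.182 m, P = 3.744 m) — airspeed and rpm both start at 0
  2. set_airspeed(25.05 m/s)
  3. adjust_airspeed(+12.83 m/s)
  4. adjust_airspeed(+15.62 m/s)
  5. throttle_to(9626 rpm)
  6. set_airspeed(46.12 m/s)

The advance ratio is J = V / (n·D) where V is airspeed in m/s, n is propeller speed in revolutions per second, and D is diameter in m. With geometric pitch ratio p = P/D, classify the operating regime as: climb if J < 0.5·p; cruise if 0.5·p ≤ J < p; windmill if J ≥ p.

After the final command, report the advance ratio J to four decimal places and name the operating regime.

J = 0.0903, regime = climb

set_propeller: D = 3.182 m, P = 3.744 m (p = P/D = 1.176618); state ← (V=0, rpm=0)
set_airspeed(25.05): V ← 25.05 m/s
adjust_airspeed(+12.83): V ← 25.05 +12.83 = 37.88 m/s
adjust_airspeed(+15.62): V ← 37.88 +15.62 = 53.5 m/s
throttle_to(9626): rpm ← 9626
set_airspeed(46.12): V ← 46.12 m/s
final state: V = 46.12 m/s, rpm = 9626 → n = rpm/60 = 160.433333 rev/s
J = V / (n·D) = 46.12 / (160.433333 × 3.182) = 0.090343
regime bands: climb J<0.5883 | cruise [0.5883, 1.1766) | windmill J≥1.1766
J = 0.0903 → climb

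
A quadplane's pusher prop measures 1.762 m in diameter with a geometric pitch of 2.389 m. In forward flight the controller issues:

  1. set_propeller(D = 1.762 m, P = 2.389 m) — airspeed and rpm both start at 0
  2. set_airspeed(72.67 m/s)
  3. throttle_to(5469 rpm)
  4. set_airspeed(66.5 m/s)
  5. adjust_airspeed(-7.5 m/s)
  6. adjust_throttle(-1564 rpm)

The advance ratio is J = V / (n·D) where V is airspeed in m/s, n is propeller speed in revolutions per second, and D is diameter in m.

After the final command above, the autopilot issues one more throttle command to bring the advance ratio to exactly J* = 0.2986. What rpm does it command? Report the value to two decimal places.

set_propeller: D = 1.762 m, P = 2.389 m (p = P/D = 1.355846); state ← (V=0, rpm=0)
set_airspeed(72.67): V ← 72.67 m/s
throttle_to(5469): rpm ← 5469
set_airspeed(66.5): V ← 66.5 m/s
adjust_airspeed(-7.5): V ← 66.5 -7.5 = 59 m/s
adjust_throttle(-1564): rpm ← 5469 -1564 = 3905
final state: V = 59 m/s, rpm = 3905 → n = rpm/60 = 65.083333 rev/s
target J* = 0.2986; solve J* = V/(n·D) for n: n = V/(J*·D) = 59/(0.2986 × 1.762) = 112.138903 rev/s
rpm = 60·n = 6728.334194

rpm = 6728.33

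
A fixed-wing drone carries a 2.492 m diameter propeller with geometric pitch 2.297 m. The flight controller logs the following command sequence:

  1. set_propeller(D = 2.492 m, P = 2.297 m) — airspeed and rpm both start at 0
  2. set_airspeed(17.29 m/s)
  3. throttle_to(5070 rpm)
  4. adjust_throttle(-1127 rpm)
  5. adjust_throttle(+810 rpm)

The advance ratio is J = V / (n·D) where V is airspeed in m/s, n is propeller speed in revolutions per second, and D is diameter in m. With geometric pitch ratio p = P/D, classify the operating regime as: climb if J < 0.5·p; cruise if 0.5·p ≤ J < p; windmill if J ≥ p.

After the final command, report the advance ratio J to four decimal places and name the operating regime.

set_propeller: D = 2.492 m, P = 2.297 m (p = P/D = 0.921750); state ← (V=0, rpm=0)
set_airspeed(17.29): V ← 17.29 m/s
throttle_to(5070): rpm ← 5070
adjust_throttle(-1127): rpm ← 5070 -1127 = 3943
adjust_throttle(+810): rpm ← 3943 +810 = 4753
final state: V = 17.29 m/s, rpm = 4753 → n = rpm/60 = 79.216667 rev/s
J = V / (n·D) = 17.29 / (79.216667 × 2.492) = 0.087585
regime bands: climb J<0.4609 | cruise [0.4609, 0.9217) | windmill J≥0.9217
J = 0.0876 → climb

J = 0.0876, regime = climb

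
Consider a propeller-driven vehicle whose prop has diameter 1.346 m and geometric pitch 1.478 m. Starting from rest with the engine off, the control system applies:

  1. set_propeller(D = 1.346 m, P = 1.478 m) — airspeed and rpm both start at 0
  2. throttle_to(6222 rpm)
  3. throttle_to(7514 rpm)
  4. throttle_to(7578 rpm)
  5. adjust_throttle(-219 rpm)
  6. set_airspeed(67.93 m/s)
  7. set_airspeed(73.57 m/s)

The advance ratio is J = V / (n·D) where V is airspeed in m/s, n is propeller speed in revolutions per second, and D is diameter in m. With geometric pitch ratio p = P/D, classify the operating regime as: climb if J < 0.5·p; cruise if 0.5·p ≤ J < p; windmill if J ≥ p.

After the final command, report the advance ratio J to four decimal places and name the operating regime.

J = 0.4456, regime = climb

set_propeller: D = 1.346 m, P = 1.478 m (p = P/D = 1.098068); state ← (V=0, rpm=0)
throttle_to(6222): rpm ← 6222
throttle_to(7514): rpm ← 7514
throttle_to(7578): rpm ← 7578
adjust_throttle(-219): rpm ← 7578 -219 = 7359
set_airspeed(67.93): V ← 67.93 m/s
set_airspeed(73.57): V ← 73.57 m/s
final state: V = 73.57 m/s, rpm = 7359 → n = rpm/60 = 122.650000 rev/s
J = V / (n·D) = 73.57 / (122.650000 × 1.346) = 0.445644
regime bands: climb J<0.5490 | cruise [0.5490, 1.0981) | windmill J≥1.0981
J = 0.4456 → climb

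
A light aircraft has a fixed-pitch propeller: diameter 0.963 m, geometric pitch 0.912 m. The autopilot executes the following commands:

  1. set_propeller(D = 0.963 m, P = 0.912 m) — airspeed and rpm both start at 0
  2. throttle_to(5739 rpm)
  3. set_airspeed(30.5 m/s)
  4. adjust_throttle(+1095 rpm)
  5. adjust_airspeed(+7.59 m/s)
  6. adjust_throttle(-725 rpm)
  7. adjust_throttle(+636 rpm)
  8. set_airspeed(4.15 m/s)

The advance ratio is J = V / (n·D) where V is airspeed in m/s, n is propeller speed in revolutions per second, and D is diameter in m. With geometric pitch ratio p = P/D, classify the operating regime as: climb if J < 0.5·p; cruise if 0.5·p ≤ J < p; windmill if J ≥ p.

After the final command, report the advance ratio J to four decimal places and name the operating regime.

J = 0.0383, regime = climb

set_propeller: D = 0.963 m, P = 0.912 m (p = P/D = 0.947040); state ← (V=0, rpm=0)
throttle_to(5739): rpm ← 5739
set_airspeed(30.5): V ← 30.5 m/s
adjust_throttle(+1095): rpm ← 5739 +1095 = 6834
adjust_airspeed(+7.59): V ← 30.5 +7.59 = 38.09 m/s
adjust_throttle(-725): rpm ← 6834 -725 = 6109
adjust_throttle(+636): rpm ← 6109 +636 = 6745
set_airspeed(4.15): V ← 4.15 m/s
final state: V = 4.15 m/s, rpm = 6745 → n = rpm/60 = 112.416667 rev/s
J = V / (n·D) = 4.15 / (112.416667 × 0.963) = 0.038335
regime bands: climb J<0.4735 | cruise [0.4735, 0.9470) | windmill J≥0.9470
J = 0.0383 → climb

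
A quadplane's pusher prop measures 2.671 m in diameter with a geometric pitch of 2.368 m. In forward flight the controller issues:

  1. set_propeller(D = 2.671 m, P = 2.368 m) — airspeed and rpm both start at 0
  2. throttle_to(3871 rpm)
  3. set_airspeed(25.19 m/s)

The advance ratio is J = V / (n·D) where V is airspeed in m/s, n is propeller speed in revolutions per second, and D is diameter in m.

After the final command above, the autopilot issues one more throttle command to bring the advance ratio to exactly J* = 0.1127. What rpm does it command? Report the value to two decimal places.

set_propeller: D = 2.671 m, P = 2.368 m (p = P/D = 0.886559); state ← (V=0, rpm=0)
throttle_to(3871): rpm ← 3871
set_airspeed(25.19): V ← 25.19 m/s
final state: V = 25.19 m/s, rpm = 3871 → n = rpm/60 = 64.516667 rev/s
target J* = 0.1127; solve J* = V/(n·D) for n: n = V/(J*·D) = 25.19/(0.1127 × 2.671) = 83.681675 rev/s
rpm = 60·n = 5020.900487

rpm = 5020.90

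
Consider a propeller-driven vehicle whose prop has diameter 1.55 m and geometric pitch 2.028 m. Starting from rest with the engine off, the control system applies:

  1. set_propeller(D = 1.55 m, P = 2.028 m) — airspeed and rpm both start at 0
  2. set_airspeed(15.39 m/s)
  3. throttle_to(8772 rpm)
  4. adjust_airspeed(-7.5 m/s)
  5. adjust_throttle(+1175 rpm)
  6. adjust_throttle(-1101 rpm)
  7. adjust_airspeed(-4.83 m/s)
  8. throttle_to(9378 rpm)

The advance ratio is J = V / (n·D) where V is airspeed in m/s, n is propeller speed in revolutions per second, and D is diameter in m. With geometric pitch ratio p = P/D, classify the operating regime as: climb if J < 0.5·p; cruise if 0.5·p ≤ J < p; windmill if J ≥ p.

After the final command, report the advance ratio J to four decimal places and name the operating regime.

set_propeller: D = 1.55 m, P = 2.028 m (p = P/D = 1.308387); state ← (V=0, rpm=0)
set_airspeed(15.39): V ← 15.39 m/s
throttle_to(8772): rpm ← 8772
adjust_airspeed(-7.5): V ← 15.39 -7.5 = 7.89 m/s
adjust_throttle(+1175): rpm ← 8772 +1175 = 9947
adjust_throttle(-1101): rpm ← 9947 -1101 = 8846
adjust_airspeed(-4.83): V ← 7.89 -4.83 = 3.06 m/s
throttle_to(9378): rpm ← 9378
final state: V = 3.06 m/s, rpm = 9378 → n = rpm/60 = 156.300000 rev/s
J = V / (n·D) = 3.06 / (156.300000 × 1.55) = 0.012631
regime bands: climb J<0.6542 | cruise [0.6542, 1.3084) | windmill J≥1.3084
J = 0.0126 → climb

J = 0.0126, regime = climb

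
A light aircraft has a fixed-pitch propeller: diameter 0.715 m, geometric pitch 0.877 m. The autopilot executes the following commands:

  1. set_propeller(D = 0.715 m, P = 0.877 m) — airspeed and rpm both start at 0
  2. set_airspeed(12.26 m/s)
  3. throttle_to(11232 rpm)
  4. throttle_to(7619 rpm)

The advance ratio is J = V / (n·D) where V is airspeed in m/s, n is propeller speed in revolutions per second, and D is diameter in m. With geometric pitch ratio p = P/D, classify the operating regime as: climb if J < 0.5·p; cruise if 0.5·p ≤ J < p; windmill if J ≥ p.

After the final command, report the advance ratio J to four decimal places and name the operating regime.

J = 0.1350, regime = climb

set_propeller: D = 0.715 m, P = 0.877 m (p = P/D = 1.226573); state ← (V=0, rpm=0)
set_airspeed(12.26): V ← 12.26 m/s
throttle_to(11232): rpm ← 11232
throttle_to(7619): rpm ← 7619
final state: V = 12.26 m/s, rpm = 7619 → n = rpm/60 = 126.983333 rev/s
J = V / (n·D) = 12.26 / (126.983333 × 0.715) = 0.135032
regime bands: climb J<0.6133 | cruise [0.6133, 1.2266) | windmill J≥1.2266
J = 0.1350 → climb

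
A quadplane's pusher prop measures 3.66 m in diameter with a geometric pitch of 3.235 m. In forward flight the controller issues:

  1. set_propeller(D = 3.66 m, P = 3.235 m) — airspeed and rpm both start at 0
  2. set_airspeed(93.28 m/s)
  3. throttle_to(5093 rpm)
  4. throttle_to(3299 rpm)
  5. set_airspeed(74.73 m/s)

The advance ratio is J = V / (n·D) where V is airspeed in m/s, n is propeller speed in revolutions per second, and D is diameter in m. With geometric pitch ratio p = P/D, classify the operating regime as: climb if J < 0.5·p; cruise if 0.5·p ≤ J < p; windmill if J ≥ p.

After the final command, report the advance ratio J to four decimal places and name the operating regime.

J = 0.3713, regime = climb

set_propeller: D = 3.66 m, P = 3.235 m (p = P/D = 0.883880); state ← (V=0, rpm=0)
set_airspeed(93.28): V ← 93.28 m/s
throttle_to(5093): rpm ← 5093
throttle_to(3299): rpm ← 3299
set_airspeed(74.73): V ← 74.73 m/s
final state: V = 74.73 m/s, rpm = 3299 → n = rpm/60 = 54.983333 rev/s
J = V / (n·D) = 74.73 / (54.983333 × 3.66) = 0.371349
regime bands: climb J<0.4419 | cruise [0.4419, 0.8839) | windmill J≥0.8839
J = 0.3713 → climb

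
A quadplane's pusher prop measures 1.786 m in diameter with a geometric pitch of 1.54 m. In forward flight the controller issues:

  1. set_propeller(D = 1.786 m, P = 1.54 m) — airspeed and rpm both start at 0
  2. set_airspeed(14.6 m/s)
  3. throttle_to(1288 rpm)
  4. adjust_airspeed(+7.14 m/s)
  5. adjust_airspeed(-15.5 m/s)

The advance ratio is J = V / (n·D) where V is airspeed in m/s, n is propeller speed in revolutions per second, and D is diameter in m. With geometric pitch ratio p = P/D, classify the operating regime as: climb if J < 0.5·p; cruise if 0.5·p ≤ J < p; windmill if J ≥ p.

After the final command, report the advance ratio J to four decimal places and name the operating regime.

set_propeller: D = 1.786 m, P = 1.54 m (p = P/D = 0.862262); state ← (V=0, rpm=0)
set_airspeed(14.6): V ← 14.6 m/s
throttle_to(1288): rpm ← 1288
adjust_airspeed(+7.14): V ← 14.6 +7.14 = 21.74 m/s
adjust_airspeed(-15.5): V ← 21.74 -15.5 = 6.24 m/s
final state: V = 6.24 m/s, rpm = 1288 → n = rpm/60 = 21.466667 rev/s
J = V / (n·D) = 6.24 / (21.466667 × 1.786) = 0.162757
regime bands: climb J<0.4311 | cruise [0.4311, 0.8623) | windmill J≥0.8623
J = 0.1628 → climb

J = 0.1628, regime = climb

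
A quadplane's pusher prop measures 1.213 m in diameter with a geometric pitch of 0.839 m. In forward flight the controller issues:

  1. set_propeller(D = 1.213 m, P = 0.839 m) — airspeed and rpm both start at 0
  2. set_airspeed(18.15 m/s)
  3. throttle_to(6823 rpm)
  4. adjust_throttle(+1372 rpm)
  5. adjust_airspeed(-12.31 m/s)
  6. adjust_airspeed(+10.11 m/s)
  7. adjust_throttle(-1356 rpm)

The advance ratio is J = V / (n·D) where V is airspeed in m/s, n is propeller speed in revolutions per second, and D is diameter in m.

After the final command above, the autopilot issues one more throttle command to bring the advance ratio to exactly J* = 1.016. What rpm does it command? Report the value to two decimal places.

set_propeller: D = 1.213 m, P = 0.839 m (p = P/D = 0.691674); state ← (V=0, rpm=0)
set_airspeed(18.15): V ← 18.15 m/s
throttle_to(6823): rpm ← 6823
adjust_throttle(+1372): rpm ← 6823 +1372 = 8195
adjust_airspeed(-12.31): V ← 18.15 -12.31 = 5.84 m/s
adjust_airspeed(+10.11): V ← 5.84 +10.11 = 15.95 m/s
adjust_throttle(-1356): rpm ← 8195 -1356 = 6839
final state: V = 15.95 m/s, rpm = 6839 → n = rpm/60 = 113.983333 rev/s
target J* = 1.016; solve J* = V/(n·D) for n: n = V/(J*·D) = 15.95/(1.016 × 1.213) = 12.942143 rev/s
rpm = 60·n = 776.528552

rpm = 776.53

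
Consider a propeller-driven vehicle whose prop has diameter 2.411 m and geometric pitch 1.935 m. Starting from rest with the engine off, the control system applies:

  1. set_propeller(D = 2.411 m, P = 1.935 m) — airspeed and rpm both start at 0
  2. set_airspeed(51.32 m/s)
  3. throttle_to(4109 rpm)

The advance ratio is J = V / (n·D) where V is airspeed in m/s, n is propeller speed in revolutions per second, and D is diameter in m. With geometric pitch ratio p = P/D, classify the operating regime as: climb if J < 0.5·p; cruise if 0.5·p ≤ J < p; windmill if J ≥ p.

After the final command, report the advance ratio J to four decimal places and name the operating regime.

J = 0.3108, regime = climb

set_propeller: D = 2.411 m, P = 1.935 m (p = P/D = 0.802572); state ← (V=0, rpm=0)
set_airspeed(51.32): V ← 51.32 m/s
throttle_to(4109): rpm ← 4109
final state: V = 51.32 m/s, rpm = 4109 → n = rpm/60 = 68.483333 rev/s
J = V / (n·D) = 51.32 / (68.483333 × 2.411) = 0.310817
regime bands: climb J<0.4013 | cruise [0.4013, 0.8026) | windmill J≥0.8026
J = 0.3108 → climb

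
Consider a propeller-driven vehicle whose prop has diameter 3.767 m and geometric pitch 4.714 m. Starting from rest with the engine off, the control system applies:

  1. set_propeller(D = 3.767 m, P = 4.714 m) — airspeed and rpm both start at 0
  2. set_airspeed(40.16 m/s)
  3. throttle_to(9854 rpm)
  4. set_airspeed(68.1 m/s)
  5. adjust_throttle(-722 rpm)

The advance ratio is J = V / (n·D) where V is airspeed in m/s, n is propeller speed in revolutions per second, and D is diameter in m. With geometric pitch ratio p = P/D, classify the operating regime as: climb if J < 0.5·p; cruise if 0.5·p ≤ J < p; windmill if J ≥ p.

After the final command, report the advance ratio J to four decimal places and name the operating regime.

J = 0.1188, regime = climb

set_propeller: D = 3.767 m, P = 4.714 m (p = P/D = 1.251394); state ← (V=0, rpm=0)
set_airspeed(40.16): V ← 40.16 m/s
throttle_to(9854): rpm ← 9854
set_airspeed(68.1): V ← 68.1 m/s
adjust_throttle(-722): rpm ← 9854 -722 = 9132
final state: V = 68.1 m/s, rpm = 9132 → n = rpm/60 = 152.200000 rev/s
J = V / (n·D) = 68.1 / (152.200000 × 3.767) = 0.118778
regime bands: climb J<0.6257 | cruise [0.6257, 1.2514) | windmill J≥1.2514
J = 0.1188 → climb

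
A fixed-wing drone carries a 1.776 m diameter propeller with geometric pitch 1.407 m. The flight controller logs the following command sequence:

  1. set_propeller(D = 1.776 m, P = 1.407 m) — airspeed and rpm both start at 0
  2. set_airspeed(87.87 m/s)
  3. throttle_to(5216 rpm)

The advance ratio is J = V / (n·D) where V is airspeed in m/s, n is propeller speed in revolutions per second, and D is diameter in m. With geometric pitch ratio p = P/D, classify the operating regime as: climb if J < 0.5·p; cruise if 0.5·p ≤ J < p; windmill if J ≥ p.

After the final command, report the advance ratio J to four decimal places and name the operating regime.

set_propeller: D = 1.776 m, P = 1.407 m (p = P/D = 0.792230); state ← (V=0, rpm=0)
set_airspeed(87.87): V ← 87.87 m/s
throttle_to(5216): rpm ← 5216
final state: V = 87.87 m/s, rpm = 5216 → n = rpm/60 = 86.933333 rev/s
J = V / (n·D) = 87.87 / (86.933333 × 1.776) = 0.569130
regime bands: climb J<0.3961 | cruise [0.3961, 0.7922) | windmill J≥0.7922
J = 0.5691 → cruise

J = 0.5691, regime = cruise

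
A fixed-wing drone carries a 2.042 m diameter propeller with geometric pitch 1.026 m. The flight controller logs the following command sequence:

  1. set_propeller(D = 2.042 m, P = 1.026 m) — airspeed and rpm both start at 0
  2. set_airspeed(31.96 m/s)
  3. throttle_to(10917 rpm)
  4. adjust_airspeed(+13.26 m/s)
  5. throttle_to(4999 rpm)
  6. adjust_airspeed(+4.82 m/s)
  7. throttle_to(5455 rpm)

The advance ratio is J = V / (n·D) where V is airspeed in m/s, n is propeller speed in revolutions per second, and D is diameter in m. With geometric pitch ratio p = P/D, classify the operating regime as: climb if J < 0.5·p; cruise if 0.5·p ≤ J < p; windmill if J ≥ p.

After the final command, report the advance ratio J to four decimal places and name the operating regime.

set_propeller: D = 2.042 m, P = 1.026 m (p = P/D = 0.502449); state ← (V=0, rpm=0)
set_airspeed(31.96): V ← 31.96 m/s
throttle_to(10917): rpm ← 10917
adjust_airspeed(+13.26): V ← 31.96 +13.26 = 45.22 m/s
throttle_to(4999): rpm ← 4999
adjust_airspeed(+4.82): V ← 45.22 +4.82 = 50.04 m/s
throttle_to(5455): rpm ← 5455
final state: V = 50.04 m/s, rpm = 5455 → n = rpm/60 = 90.916667 rev/s
J = V / (n·D) = 50.04 / (90.916667 × 2.042) = 0.269537
regime bands: climb J<0.2512 | cruise [0.2512, 0.5024) | windmill J≥0.5024
J = 0.2695 → cruise

J = 0.2695, regime = cruise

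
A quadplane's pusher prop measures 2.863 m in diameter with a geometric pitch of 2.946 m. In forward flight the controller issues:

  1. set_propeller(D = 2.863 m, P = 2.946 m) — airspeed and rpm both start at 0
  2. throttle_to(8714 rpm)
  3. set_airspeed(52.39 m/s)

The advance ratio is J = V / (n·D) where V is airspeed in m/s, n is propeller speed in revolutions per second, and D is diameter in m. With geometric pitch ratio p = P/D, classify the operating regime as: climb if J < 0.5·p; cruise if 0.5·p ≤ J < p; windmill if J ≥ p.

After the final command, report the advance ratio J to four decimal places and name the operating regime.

set_propeller: D = 2.863 m, P = 2.946 m (p = P/D = 1.028991); state ← (V=0, rpm=0)
throttle_to(8714): rpm ← 8714
set_airspeed(52.39): V ← 52.39 m/s
final state: V = 52.39 m/s, rpm = 8714 → n = rpm/60 = 145.233333 rev/s
J = V / (n·D) = 52.39 / (145.233333 × 2.863) = 0.125997
regime bands: climb J<0.5145 | cruise [0.5145, 1.0290) | windmill J≥1.0290
J = 0.1260 → climb

J = 0.1260, regime = climb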